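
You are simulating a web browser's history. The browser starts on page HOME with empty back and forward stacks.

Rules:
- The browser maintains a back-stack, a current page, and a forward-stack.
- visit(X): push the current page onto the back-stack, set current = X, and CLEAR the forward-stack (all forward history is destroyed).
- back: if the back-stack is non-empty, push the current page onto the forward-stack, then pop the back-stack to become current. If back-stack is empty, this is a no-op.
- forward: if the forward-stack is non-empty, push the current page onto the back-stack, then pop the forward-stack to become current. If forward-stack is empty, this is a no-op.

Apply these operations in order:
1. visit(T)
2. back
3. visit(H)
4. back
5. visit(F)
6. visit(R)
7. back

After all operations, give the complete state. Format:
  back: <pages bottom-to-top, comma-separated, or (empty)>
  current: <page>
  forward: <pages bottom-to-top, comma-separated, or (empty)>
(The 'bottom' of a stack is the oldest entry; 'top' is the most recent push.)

Answer: back: HOME
current: F
forward: R

Derivation:
After 1 (visit(T)): cur=T back=1 fwd=0
After 2 (back): cur=HOME back=0 fwd=1
After 3 (visit(H)): cur=H back=1 fwd=0
After 4 (back): cur=HOME back=0 fwd=1
After 5 (visit(F)): cur=F back=1 fwd=0
After 6 (visit(R)): cur=R back=2 fwd=0
After 7 (back): cur=F back=1 fwd=1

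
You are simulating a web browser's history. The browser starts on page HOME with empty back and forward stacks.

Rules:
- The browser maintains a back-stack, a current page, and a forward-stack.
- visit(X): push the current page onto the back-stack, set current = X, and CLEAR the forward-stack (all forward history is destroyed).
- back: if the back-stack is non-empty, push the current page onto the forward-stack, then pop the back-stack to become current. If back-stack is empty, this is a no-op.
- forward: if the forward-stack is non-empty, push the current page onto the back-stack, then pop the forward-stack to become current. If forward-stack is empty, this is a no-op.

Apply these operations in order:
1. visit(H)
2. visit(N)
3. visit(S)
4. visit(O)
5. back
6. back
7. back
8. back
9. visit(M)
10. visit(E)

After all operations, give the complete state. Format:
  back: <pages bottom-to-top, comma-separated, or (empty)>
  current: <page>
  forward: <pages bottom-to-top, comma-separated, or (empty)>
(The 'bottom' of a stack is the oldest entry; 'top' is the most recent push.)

Answer: back: HOME,M
current: E
forward: (empty)

Derivation:
After 1 (visit(H)): cur=H back=1 fwd=0
After 2 (visit(N)): cur=N back=2 fwd=0
After 3 (visit(S)): cur=S back=3 fwd=0
After 4 (visit(O)): cur=O back=4 fwd=0
After 5 (back): cur=S back=3 fwd=1
After 6 (back): cur=N back=2 fwd=2
After 7 (back): cur=H back=1 fwd=3
After 8 (back): cur=HOME back=0 fwd=4
After 9 (visit(M)): cur=M back=1 fwd=0
After 10 (visit(E)): cur=E back=2 fwd=0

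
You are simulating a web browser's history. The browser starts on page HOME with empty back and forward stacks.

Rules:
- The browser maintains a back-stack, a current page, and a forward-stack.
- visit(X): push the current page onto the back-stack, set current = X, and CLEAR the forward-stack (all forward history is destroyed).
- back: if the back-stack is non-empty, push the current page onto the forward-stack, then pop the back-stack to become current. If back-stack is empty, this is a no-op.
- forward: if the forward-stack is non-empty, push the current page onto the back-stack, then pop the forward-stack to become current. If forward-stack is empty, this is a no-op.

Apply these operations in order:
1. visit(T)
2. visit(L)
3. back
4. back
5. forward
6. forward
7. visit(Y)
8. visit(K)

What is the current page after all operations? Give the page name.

Answer: K

Derivation:
After 1 (visit(T)): cur=T back=1 fwd=0
After 2 (visit(L)): cur=L back=2 fwd=0
After 3 (back): cur=T back=1 fwd=1
After 4 (back): cur=HOME back=0 fwd=2
After 5 (forward): cur=T back=1 fwd=1
After 6 (forward): cur=L back=2 fwd=0
After 7 (visit(Y)): cur=Y back=3 fwd=0
After 8 (visit(K)): cur=K back=4 fwd=0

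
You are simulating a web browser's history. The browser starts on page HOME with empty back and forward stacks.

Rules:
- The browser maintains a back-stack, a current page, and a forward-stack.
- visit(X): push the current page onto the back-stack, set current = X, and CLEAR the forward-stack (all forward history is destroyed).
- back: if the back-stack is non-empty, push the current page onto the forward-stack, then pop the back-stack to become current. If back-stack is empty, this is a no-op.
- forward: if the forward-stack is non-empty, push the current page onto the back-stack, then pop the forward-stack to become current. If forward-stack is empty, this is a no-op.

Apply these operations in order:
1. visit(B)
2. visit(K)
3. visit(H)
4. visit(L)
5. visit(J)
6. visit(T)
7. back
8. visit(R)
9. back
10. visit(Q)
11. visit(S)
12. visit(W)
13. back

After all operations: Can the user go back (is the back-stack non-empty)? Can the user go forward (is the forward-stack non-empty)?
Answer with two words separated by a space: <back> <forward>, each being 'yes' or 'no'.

Answer: yes yes

Derivation:
After 1 (visit(B)): cur=B back=1 fwd=0
After 2 (visit(K)): cur=K back=2 fwd=0
After 3 (visit(H)): cur=H back=3 fwd=0
After 4 (visit(L)): cur=L back=4 fwd=0
After 5 (visit(J)): cur=J back=5 fwd=0
After 6 (visit(T)): cur=T back=6 fwd=0
After 7 (back): cur=J back=5 fwd=1
After 8 (visit(R)): cur=R back=6 fwd=0
After 9 (back): cur=J back=5 fwd=1
After 10 (visit(Q)): cur=Q back=6 fwd=0
After 11 (visit(S)): cur=S back=7 fwd=0
After 12 (visit(W)): cur=W back=8 fwd=0
After 13 (back): cur=S back=7 fwd=1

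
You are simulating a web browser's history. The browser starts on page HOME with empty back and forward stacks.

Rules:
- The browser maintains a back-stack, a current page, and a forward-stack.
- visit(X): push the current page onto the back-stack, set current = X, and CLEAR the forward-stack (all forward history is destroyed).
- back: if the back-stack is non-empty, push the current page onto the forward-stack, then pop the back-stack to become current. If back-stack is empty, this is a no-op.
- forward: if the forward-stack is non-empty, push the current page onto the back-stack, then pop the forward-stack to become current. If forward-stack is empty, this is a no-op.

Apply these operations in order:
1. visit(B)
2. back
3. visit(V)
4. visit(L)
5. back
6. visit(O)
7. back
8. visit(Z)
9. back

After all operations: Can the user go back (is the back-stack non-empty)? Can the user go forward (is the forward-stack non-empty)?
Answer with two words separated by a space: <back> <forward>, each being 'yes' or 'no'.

After 1 (visit(B)): cur=B back=1 fwd=0
After 2 (back): cur=HOME back=0 fwd=1
After 3 (visit(V)): cur=V back=1 fwd=0
After 4 (visit(L)): cur=L back=2 fwd=0
After 5 (back): cur=V back=1 fwd=1
After 6 (visit(O)): cur=O back=2 fwd=0
After 7 (back): cur=V back=1 fwd=1
After 8 (visit(Z)): cur=Z back=2 fwd=0
After 9 (back): cur=V back=1 fwd=1

Answer: yes yes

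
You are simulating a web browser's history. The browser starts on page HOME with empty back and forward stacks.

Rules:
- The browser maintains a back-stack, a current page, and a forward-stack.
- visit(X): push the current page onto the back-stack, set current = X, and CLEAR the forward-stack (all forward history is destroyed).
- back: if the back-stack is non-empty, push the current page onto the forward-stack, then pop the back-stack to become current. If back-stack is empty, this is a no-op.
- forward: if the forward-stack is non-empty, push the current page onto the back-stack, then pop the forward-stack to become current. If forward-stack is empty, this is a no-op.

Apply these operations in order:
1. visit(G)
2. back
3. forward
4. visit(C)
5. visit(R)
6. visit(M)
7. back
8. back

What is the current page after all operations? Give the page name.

Answer: C

Derivation:
After 1 (visit(G)): cur=G back=1 fwd=0
After 2 (back): cur=HOME back=0 fwd=1
After 3 (forward): cur=G back=1 fwd=0
After 4 (visit(C)): cur=C back=2 fwd=0
After 5 (visit(R)): cur=R back=3 fwd=0
After 6 (visit(M)): cur=M back=4 fwd=0
After 7 (back): cur=R back=3 fwd=1
After 8 (back): cur=C back=2 fwd=2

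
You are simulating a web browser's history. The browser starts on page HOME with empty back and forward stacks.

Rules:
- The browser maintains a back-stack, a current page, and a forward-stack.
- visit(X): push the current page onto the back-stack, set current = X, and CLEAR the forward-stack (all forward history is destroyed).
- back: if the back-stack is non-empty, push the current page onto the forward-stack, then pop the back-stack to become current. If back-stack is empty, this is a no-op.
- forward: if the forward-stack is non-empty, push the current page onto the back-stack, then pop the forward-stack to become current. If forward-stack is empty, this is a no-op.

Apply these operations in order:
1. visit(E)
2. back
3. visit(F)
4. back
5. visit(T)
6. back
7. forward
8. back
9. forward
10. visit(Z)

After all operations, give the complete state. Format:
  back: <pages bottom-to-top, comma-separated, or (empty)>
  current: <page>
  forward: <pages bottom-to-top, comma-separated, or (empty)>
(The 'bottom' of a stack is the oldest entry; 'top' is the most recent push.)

Answer: back: HOME,T
current: Z
forward: (empty)

Derivation:
After 1 (visit(E)): cur=E back=1 fwd=0
After 2 (back): cur=HOME back=0 fwd=1
After 3 (visit(F)): cur=F back=1 fwd=0
After 4 (back): cur=HOME back=0 fwd=1
After 5 (visit(T)): cur=T back=1 fwd=0
After 6 (back): cur=HOME back=0 fwd=1
After 7 (forward): cur=T back=1 fwd=0
After 8 (back): cur=HOME back=0 fwd=1
After 9 (forward): cur=T back=1 fwd=0
After 10 (visit(Z)): cur=Z back=2 fwd=0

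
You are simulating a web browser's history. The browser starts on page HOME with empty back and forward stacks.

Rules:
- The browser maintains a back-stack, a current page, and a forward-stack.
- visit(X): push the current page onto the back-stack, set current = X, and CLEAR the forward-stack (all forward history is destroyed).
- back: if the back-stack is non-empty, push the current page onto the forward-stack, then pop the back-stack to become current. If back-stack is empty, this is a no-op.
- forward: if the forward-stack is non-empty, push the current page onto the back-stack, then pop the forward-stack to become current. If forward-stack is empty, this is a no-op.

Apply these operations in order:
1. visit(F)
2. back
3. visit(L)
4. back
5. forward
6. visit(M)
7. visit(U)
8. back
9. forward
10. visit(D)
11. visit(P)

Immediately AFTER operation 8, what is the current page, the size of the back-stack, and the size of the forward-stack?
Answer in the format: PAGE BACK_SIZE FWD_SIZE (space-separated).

After 1 (visit(F)): cur=F back=1 fwd=0
After 2 (back): cur=HOME back=0 fwd=1
After 3 (visit(L)): cur=L back=1 fwd=0
After 4 (back): cur=HOME back=0 fwd=1
After 5 (forward): cur=L back=1 fwd=0
After 6 (visit(M)): cur=M back=2 fwd=0
After 7 (visit(U)): cur=U back=3 fwd=0
After 8 (back): cur=M back=2 fwd=1

M 2 1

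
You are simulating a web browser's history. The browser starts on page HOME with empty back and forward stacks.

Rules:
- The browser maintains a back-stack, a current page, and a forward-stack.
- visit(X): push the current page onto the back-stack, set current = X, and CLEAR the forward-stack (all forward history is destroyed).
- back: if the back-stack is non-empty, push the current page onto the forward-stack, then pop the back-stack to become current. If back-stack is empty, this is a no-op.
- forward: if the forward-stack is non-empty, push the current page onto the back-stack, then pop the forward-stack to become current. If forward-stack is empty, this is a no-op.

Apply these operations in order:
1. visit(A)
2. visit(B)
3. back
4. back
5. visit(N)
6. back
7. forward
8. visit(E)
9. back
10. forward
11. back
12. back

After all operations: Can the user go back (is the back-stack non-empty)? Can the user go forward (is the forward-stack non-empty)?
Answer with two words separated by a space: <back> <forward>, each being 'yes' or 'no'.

Answer: no yes

Derivation:
After 1 (visit(A)): cur=A back=1 fwd=0
After 2 (visit(B)): cur=B back=2 fwd=0
After 3 (back): cur=A back=1 fwd=1
After 4 (back): cur=HOME back=0 fwd=2
After 5 (visit(N)): cur=N back=1 fwd=0
After 6 (back): cur=HOME back=0 fwd=1
After 7 (forward): cur=N back=1 fwd=0
After 8 (visit(E)): cur=E back=2 fwd=0
After 9 (back): cur=N back=1 fwd=1
After 10 (forward): cur=E back=2 fwd=0
After 11 (back): cur=N back=1 fwd=1
After 12 (back): cur=HOME back=0 fwd=2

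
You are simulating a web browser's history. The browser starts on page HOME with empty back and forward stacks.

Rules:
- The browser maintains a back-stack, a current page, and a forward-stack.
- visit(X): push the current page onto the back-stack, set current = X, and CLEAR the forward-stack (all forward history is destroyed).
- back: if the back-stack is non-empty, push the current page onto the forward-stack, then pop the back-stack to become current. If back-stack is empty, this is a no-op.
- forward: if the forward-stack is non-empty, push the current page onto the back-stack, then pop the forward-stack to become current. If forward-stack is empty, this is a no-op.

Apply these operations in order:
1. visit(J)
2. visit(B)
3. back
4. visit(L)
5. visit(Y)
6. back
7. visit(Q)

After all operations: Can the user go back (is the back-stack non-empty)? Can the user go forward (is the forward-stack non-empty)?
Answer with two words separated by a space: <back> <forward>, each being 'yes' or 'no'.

After 1 (visit(J)): cur=J back=1 fwd=0
After 2 (visit(B)): cur=B back=2 fwd=0
After 3 (back): cur=J back=1 fwd=1
After 4 (visit(L)): cur=L back=2 fwd=0
After 5 (visit(Y)): cur=Y back=3 fwd=0
After 6 (back): cur=L back=2 fwd=1
After 7 (visit(Q)): cur=Q back=3 fwd=0

Answer: yes no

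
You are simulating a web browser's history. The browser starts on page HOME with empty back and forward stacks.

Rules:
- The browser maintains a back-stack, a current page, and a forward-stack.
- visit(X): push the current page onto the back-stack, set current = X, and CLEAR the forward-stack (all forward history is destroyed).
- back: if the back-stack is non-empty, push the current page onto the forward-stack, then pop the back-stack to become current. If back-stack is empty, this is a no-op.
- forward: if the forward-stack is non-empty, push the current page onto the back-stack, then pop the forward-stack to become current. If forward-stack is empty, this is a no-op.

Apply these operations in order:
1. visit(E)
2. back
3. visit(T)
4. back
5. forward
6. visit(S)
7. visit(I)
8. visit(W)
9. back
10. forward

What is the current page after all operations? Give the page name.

After 1 (visit(E)): cur=E back=1 fwd=0
After 2 (back): cur=HOME back=0 fwd=1
After 3 (visit(T)): cur=T back=1 fwd=0
After 4 (back): cur=HOME back=0 fwd=1
After 5 (forward): cur=T back=1 fwd=0
After 6 (visit(S)): cur=S back=2 fwd=0
After 7 (visit(I)): cur=I back=3 fwd=0
After 8 (visit(W)): cur=W back=4 fwd=0
After 9 (back): cur=I back=3 fwd=1
After 10 (forward): cur=W back=4 fwd=0

Answer: W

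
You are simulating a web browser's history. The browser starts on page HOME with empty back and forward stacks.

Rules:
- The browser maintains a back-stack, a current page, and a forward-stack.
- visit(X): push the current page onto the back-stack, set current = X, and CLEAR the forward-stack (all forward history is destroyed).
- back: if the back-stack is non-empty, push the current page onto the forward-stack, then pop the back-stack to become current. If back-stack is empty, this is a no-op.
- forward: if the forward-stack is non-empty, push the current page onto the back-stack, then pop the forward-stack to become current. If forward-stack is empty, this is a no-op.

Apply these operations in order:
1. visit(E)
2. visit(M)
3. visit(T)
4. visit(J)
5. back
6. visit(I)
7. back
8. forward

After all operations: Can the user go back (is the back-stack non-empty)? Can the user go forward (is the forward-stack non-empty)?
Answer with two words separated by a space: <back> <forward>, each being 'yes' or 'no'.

After 1 (visit(E)): cur=E back=1 fwd=0
After 2 (visit(M)): cur=M back=2 fwd=0
After 3 (visit(T)): cur=T back=3 fwd=0
After 4 (visit(J)): cur=J back=4 fwd=0
After 5 (back): cur=T back=3 fwd=1
After 6 (visit(I)): cur=I back=4 fwd=0
After 7 (back): cur=T back=3 fwd=1
After 8 (forward): cur=I back=4 fwd=0

Answer: yes no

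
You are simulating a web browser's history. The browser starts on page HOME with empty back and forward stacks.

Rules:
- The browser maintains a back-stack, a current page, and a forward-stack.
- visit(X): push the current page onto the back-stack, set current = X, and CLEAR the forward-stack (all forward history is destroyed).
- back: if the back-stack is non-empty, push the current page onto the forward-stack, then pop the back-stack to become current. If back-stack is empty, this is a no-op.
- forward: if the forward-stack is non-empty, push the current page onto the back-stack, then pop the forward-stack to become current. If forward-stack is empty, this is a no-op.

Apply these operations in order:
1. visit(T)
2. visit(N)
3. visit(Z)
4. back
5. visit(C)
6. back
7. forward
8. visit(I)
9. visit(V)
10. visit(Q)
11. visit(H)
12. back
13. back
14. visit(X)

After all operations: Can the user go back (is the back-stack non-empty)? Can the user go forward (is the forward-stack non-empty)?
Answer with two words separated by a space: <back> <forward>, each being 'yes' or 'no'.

Answer: yes no

Derivation:
After 1 (visit(T)): cur=T back=1 fwd=0
After 2 (visit(N)): cur=N back=2 fwd=0
After 3 (visit(Z)): cur=Z back=3 fwd=0
After 4 (back): cur=N back=2 fwd=1
After 5 (visit(C)): cur=C back=3 fwd=0
After 6 (back): cur=N back=2 fwd=1
After 7 (forward): cur=C back=3 fwd=0
After 8 (visit(I)): cur=I back=4 fwd=0
After 9 (visit(V)): cur=V back=5 fwd=0
After 10 (visit(Q)): cur=Q back=6 fwd=0
After 11 (visit(H)): cur=H back=7 fwd=0
After 12 (back): cur=Q back=6 fwd=1
After 13 (back): cur=V back=5 fwd=2
After 14 (visit(X)): cur=X back=6 fwd=0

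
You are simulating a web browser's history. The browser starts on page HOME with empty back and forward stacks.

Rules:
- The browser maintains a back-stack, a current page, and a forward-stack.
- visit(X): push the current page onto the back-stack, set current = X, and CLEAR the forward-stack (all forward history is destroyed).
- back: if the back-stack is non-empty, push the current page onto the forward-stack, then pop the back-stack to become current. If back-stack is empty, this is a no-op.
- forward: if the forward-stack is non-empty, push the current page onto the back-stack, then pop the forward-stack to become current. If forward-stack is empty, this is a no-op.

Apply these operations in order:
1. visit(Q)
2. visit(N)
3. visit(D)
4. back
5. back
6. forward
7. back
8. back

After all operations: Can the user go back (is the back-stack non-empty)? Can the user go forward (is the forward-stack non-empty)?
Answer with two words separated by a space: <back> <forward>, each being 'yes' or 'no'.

After 1 (visit(Q)): cur=Q back=1 fwd=0
After 2 (visit(N)): cur=N back=2 fwd=0
After 3 (visit(D)): cur=D back=3 fwd=0
After 4 (back): cur=N back=2 fwd=1
After 5 (back): cur=Q back=1 fwd=2
After 6 (forward): cur=N back=2 fwd=1
After 7 (back): cur=Q back=1 fwd=2
After 8 (back): cur=HOME back=0 fwd=3

Answer: no yes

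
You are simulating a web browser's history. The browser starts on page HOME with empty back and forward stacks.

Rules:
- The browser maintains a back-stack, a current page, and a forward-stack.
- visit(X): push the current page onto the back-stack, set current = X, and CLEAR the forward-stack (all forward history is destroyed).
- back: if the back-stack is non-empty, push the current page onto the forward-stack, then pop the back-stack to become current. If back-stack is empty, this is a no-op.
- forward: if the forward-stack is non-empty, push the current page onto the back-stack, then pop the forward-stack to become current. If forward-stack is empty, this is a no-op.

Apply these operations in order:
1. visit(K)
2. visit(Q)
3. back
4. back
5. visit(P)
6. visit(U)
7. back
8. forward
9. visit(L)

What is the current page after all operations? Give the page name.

After 1 (visit(K)): cur=K back=1 fwd=0
After 2 (visit(Q)): cur=Q back=2 fwd=0
After 3 (back): cur=K back=1 fwd=1
After 4 (back): cur=HOME back=0 fwd=2
After 5 (visit(P)): cur=P back=1 fwd=0
After 6 (visit(U)): cur=U back=2 fwd=0
After 7 (back): cur=P back=1 fwd=1
After 8 (forward): cur=U back=2 fwd=0
After 9 (visit(L)): cur=L back=3 fwd=0

Answer: L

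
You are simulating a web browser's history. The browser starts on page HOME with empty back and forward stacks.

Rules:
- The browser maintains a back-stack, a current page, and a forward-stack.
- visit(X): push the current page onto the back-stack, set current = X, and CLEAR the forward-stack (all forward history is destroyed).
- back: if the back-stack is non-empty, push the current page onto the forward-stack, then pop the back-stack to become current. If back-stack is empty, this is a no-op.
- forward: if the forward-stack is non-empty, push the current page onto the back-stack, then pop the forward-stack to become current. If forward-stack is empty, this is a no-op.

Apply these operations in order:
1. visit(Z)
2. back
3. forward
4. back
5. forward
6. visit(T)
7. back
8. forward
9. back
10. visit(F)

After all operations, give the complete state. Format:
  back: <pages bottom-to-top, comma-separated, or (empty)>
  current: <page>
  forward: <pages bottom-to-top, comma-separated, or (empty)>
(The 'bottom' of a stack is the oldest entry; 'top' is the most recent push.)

Answer: back: HOME,Z
current: F
forward: (empty)

Derivation:
After 1 (visit(Z)): cur=Z back=1 fwd=0
After 2 (back): cur=HOME back=0 fwd=1
After 3 (forward): cur=Z back=1 fwd=0
After 4 (back): cur=HOME back=0 fwd=1
After 5 (forward): cur=Z back=1 fwd=0
After 6 (visit(T)): cur=T back=2 fwd=0
After 7 (back): cur=Z back=1 fwd=1
After 8 (forward): cur=T back=2 fwd=0
After 9 (back): cur=Z back=1 fwd=1
After 10 (visit(F)): cur=F back=2 fwd=0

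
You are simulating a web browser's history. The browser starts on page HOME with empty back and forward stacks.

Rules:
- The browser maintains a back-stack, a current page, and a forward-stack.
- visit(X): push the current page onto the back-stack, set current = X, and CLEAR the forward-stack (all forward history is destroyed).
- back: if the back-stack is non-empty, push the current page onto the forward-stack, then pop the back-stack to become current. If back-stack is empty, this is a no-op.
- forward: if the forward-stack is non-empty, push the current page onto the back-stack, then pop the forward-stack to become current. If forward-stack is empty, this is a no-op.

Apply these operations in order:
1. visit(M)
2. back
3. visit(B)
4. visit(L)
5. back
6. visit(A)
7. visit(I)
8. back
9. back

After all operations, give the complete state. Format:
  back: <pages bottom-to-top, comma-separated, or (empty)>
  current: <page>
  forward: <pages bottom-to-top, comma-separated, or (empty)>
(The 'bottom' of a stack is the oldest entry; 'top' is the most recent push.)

After 1 (visit(M)): cur=M back=1 fwd=0
After 2 (back): cur=HOME back=0 fwd=1
After 3 (visit(B)): cur=B back=1 fwd=0
After 4 (visit(L)): cur=L back=2 fwd=0
After 5 (back): cur=B back=1 fwd=1
After 6 (visit(A)): cur=A back=2 fwd=0
After 7 (visit(I)): cur=I back=3 fwd=0
After 8 (back): cur=A back=2 fwd=1
After 9 (back): cur=B back=1 fwd=2

Answer: back: HOME
current: B
forward: I,A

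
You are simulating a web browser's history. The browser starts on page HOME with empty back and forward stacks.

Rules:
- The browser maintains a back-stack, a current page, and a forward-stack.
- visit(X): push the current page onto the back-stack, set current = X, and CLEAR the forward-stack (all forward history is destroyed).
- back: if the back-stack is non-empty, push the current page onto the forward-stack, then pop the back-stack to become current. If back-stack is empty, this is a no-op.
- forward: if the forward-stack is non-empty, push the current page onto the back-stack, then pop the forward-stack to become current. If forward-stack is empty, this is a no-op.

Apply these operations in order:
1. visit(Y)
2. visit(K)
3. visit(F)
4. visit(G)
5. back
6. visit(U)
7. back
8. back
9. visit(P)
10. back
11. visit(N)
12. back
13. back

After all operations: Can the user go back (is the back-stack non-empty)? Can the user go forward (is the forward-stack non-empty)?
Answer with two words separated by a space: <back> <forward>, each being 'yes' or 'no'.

Answer: yes yes

Derivation:
After 1 (visit(Y)): cur=Y back=1 fwd=0
After 2 (visit(K)): cur=K back=2 fwd=0
After 3 (visit(F)): cur=F back=3 fwd=0
After 4 (visit(G)): cur=G back=4 fwd=0
After 5 (back): cur=F back=3 fwd=1
After 6 (visit(U)): cur=U back=4 fwd=0
After 7 (back): cur=F back=3 fwd=1
After 8 (back): cur=K back=2 fwd=2
After 9 (visit(P)): cur=P back=3 fwd=0
After 10 (back): cur=K back=2 fwd=1
After 11 (visit(N)): cur=N back=3 fwd=0
After 12 (back): cur=K back=2 fwd=1
After 13 (back): cur=Y back=1 fwd=2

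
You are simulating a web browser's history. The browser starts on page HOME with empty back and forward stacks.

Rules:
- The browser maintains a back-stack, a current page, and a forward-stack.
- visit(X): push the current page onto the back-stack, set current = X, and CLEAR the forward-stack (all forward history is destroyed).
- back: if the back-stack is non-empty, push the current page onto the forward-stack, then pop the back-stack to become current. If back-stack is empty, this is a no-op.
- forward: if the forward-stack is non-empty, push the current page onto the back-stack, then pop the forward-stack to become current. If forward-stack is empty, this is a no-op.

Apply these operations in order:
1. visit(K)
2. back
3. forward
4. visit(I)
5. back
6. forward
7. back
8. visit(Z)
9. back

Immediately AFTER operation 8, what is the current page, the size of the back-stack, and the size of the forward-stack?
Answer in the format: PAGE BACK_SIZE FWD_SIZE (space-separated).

After 1 (visit(K)): cur=K back=1 fwd=0
After 2 (back): cur=HOME back=0 fwd=1
After 3 (forward): cur=K back=1 fwd=0
After 4 (visit(I)): cur=I back=2 fwd=0
After 5 (back): cur=K back=1 fwd=1
After 6 (forward): cur=I back=2 fwd=0
After 7 (back): cur=K back=1 fwd=1
After 8 (visit(Z)): cur=Z back=2 fwd=0

Z 2 0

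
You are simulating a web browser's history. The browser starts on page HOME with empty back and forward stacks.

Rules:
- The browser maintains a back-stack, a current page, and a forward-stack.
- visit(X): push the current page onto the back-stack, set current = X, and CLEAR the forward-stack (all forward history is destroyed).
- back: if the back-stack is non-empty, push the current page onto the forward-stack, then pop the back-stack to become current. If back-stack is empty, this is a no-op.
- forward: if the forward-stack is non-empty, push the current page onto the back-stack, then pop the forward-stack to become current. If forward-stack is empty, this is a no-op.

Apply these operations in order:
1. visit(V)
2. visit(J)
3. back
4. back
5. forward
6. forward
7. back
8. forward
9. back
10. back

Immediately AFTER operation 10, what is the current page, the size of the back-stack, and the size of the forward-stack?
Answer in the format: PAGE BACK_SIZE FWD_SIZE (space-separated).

After 1 (visit(V)): cur=V back=1 fwd=0
After 2 (visit(J)): cur=J back=2 fwd=0
After 3 (back): cur=V back=1 fwd=1
After 4 (back): cur=HOME back=0 fwd=2
After 5 (forward): cur=V back=1 fwd=1
After 6 (forward): cur=J back=2 fwd=0
After 7 (back): cur=V back=1 fwd=1
After 8 (forward): cur=J back=2 fwd=0
After 9 (back): cur=V back=1 fwd=1
After 10 (back): cur=HOME back=0 fwd=2

HOME 0 2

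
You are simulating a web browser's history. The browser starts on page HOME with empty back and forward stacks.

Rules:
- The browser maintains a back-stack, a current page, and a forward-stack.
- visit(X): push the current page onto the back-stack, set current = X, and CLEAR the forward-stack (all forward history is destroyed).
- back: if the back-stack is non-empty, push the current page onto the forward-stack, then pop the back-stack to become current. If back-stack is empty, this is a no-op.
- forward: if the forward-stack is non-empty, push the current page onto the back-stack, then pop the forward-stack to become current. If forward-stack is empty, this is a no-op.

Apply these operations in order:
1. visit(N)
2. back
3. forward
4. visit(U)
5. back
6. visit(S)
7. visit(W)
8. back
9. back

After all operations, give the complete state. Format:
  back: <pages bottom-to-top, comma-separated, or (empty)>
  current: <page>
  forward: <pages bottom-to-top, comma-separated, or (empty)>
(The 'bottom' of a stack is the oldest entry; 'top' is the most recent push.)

After 1 (visit(N)): cur=N back=1 fwd=0
After 2 (back): cur=HOME back=0 fwd=1
After 3 (forward): cur=N back=1 fwd=0
After 4 (visit(U)): cur=U back=2 fwd=0
After 5 (back): cur=N back=1 fwd=1
After 6 (visit(S)): cur=S back=2 fwd=0
After 7 (visit(W)): cur=W back=3 fwd=0
After 8 (back): cur=S back=2 fwd=1
After 9 (back): cur=N back=1 fwd=2

Answer: back: HOME
current: N
forward: W,S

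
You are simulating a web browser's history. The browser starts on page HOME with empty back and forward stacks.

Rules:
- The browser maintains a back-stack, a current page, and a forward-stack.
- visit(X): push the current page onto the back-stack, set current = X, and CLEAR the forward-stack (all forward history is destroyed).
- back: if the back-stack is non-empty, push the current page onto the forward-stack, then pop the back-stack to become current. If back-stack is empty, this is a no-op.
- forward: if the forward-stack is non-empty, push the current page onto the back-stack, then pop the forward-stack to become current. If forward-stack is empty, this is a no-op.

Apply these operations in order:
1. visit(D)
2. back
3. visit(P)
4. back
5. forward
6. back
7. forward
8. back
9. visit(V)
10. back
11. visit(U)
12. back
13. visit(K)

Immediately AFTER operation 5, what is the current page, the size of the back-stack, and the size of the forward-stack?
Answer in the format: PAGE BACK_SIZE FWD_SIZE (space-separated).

After 1 (visit(D)): cur=D back=1 fwd=0
After 2 (back): cur=HOME back=0 fwd=1
After 3 (visit(P)): cur=P back=1 fwd=0
After 4 (back): cur=HOME back=0 fwd=1
After 5 (forward): cur=P back=1 fwd=0

P 1 0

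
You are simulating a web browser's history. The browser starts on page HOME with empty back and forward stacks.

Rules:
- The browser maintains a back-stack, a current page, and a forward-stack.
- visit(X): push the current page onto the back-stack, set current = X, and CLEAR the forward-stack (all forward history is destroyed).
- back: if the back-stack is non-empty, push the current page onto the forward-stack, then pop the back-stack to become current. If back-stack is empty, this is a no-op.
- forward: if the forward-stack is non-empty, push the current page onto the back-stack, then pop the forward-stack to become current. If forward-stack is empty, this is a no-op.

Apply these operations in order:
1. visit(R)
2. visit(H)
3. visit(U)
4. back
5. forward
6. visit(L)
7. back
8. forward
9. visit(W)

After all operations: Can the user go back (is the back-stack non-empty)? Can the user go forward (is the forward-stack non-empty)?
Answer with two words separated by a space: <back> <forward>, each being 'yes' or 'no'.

After 1 (visit(R)): cur=R back=1 fwd=0
After 2 (visit(H)): cur=H back=2 fwd=0
After 3 (visit(U)): cur=U back=3 fwd=0
After 4 (back): cur=H back=2 fwd=1
After 5 (forward): cur=U back=3 fwd=0
After 6 (visit(L)): cur=L back=4 fwd=0
After 7 (back): cur=U back=3 fwd=1
After 8 (forward): cur=L back=4 fwd=0
After 9 (visit(W)): cur=W back=5 fwd=0

Answer: yes no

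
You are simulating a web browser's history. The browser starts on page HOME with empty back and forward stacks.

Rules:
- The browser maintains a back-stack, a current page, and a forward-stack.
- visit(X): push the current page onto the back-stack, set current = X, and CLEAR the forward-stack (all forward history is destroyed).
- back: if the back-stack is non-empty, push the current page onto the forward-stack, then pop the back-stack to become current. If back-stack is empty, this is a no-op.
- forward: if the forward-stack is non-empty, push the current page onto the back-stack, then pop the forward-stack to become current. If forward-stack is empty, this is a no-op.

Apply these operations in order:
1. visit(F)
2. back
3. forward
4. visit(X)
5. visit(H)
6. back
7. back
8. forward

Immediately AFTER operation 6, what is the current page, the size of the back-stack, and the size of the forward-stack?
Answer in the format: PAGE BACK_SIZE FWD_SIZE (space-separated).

After 1 (visit(F)): cur=F back=1 fwd=0
After 2 (back): cur=HOME back=0 fwd=1
After 3 (forward): cur=F back=1 fwd=0
After 4 (visit(X)): cur=X back=2 fwd=0
After 5 (visit(H)): cur=H back=3 fwd=0
After 6 (back): cur=X back=2 fwd=1

X 2 1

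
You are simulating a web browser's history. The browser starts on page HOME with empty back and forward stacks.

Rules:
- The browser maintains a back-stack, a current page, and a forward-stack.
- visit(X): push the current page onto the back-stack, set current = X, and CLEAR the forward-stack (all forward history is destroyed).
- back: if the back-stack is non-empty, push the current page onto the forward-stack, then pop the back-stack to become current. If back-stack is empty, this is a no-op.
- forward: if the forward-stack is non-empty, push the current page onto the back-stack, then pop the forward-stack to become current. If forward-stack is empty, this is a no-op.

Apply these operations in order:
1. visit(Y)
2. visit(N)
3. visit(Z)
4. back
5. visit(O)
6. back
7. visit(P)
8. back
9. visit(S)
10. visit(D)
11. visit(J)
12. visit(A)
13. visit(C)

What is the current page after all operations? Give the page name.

Answer: C

Derivation:
After 1 (visit(Y)): cur=Y back=1 fwd=0
After 2 (visit(N)): cur=N back=2 fwd=0
After 3 (visit(Z)): cur=Z back=3 fwd=0
After 4 (back): cur=N back=2 fwd=1
After 5 (visit(O)): cur=O back=3 fwd=0
After 6 (back): cur=N back=2 fwd=1
After 7 (visit(P)): cur=P back=3 fwd=0
After 8 (back): cur=N back=2 fwd=1
After 9 (visit(S)): cur=S back=3 fwd=0
After 10 (visit(D)): cur=D back=4 fwd=0
After 11 (visit(J)): cur=J back=5 fwd=0
After 12 (visit(A)): cur=A back=6 fwd=0
After 13 (visit(C)): cur=C back=7 fwd=0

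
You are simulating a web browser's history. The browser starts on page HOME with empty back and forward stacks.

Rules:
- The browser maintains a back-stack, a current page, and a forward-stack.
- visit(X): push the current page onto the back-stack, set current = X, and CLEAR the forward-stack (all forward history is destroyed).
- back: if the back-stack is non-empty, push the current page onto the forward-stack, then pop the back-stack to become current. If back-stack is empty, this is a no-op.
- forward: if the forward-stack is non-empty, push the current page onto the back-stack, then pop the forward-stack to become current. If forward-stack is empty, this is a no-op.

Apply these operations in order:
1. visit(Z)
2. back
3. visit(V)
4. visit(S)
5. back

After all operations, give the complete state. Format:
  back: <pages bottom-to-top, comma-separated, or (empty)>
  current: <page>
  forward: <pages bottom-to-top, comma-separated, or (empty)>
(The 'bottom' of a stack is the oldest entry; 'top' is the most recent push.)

After 1 (visit(Z)): cur=Z back=1 fwd=0
After 2 (back): cur=HOME back=0 fwd=1
After 3 (visit(V)): cur=V back=1 fwd=0
After 4 (visit(S)): cur=S back=2 fwd=0
After 5 (back): cur=V back=1 fwd=1

Answer: back: HOME
current: V
forward: S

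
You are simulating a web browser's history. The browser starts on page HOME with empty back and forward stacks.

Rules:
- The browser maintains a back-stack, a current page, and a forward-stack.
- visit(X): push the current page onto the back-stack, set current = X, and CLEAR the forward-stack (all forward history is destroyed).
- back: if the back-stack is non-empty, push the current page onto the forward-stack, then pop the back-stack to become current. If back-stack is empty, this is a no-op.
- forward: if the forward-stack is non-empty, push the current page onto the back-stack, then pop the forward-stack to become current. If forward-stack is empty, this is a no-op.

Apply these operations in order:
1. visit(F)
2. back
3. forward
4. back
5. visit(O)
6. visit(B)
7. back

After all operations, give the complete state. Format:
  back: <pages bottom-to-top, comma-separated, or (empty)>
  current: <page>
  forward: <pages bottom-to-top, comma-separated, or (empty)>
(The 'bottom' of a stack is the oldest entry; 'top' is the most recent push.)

Answer: back: HOME
current: O
forward: B

Derivation:
After 1 (visit(F)): cur=F back=1 fwd=0
After 2 (back): cur=HOME back=0 fwd=1
After 3 (forward): cur=F back=1 fwd=0
After 4 (back): cur=HOME back=0 fwd=1
After 5 (visit(O)): cur=O back=1 fwd=0
After 6 (visit(B)): cur=B back=2 fwd=0
After 7 (back): cur=O back=1 fwd=1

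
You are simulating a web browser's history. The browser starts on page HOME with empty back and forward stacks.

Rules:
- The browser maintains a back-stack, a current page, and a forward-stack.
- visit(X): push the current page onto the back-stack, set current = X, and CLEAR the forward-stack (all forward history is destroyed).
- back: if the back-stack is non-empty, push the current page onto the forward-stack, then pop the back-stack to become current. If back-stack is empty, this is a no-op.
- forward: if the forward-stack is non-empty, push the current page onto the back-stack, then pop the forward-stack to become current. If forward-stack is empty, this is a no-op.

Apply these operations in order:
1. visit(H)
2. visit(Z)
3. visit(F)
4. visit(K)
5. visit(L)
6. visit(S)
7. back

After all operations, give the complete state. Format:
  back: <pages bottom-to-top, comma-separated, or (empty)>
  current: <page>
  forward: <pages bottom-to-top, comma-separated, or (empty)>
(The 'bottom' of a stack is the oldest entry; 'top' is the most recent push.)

After 1 (visit(H)): cur=H back=1 fwd=0
After 2 (visit(Z)): cur=Z back=2 fwd=0
After 3 (visit(F)): cur=F back=3 fwd=0
After 4 (visit(K)): cur=K back=4 fwd=0
After 5 (visit(L)): cur=L back=5 fwd=0
After 6 (visit(S)): cur=S back=6 fwd=0
After 7 (back): cur=L back=5 fwd=1

Answer: back: HOME,H,Z,F,K
current: L
forward: S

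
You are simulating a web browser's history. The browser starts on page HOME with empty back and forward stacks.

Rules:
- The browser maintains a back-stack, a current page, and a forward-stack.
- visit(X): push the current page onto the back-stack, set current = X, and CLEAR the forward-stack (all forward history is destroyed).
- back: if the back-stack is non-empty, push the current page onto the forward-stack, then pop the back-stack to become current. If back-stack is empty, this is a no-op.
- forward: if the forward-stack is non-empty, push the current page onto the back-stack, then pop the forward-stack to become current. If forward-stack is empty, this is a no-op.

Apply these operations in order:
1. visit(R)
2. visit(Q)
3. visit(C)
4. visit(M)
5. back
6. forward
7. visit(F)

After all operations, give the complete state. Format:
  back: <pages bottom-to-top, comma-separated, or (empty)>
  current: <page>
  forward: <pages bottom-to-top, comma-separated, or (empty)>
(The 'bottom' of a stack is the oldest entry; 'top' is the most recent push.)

After 1 (visit(R)): cur=R back=1 fwd=0
After 2 (visit(Q)): cur=Q back=2 fwd=0
After 3 (visit(C)): cur=C back=3 fwd=0
After 4 (visit(M)): cur=M back=4 fwd=0
After 5 (back): cur=C back=3 fwd=1
After 6 (forward): cur=M back=4 fwd=0
After 7 (visit(F)): cur=F back=5 fwd=0

Answer: back: HOME,R,Q,C,M
current: F
forward: (empty)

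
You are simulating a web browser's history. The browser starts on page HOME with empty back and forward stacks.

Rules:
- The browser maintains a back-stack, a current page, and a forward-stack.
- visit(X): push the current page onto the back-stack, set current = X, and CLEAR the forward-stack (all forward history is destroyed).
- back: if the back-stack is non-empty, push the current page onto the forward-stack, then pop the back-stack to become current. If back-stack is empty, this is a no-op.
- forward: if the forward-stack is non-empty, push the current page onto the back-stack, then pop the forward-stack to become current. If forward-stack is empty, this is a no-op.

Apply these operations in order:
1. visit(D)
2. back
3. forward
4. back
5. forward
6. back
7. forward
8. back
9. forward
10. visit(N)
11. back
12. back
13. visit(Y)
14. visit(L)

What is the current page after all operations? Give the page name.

After 1 (visit(D)): cur=D back=1 fwd=0
After 2 (back): cur=HOME back=0 fwd=1
After 3 (forward): cur=D back=1 fwd=0
After 4 (back): cur=HOME back=0 fwd=1
After 5 (forward): cur=D back=1 fwd=0
After 6 (back): cur=HOME back=0 fwd=1
After 7 (forward): cur=D back=1 fwd=0
After 8 (back): cur=HOME back=0 fwd=1
After 9 (forward): cur=D back=1 fwd=0
After 10 (visit(N)): cur=N back=2 fwd=0
After 11 (back): cur=D back=1 fwd=1
After 12 (back): cur=HOME back=0 fwd=2
After 13 (visit(Y)): cur=Y back=1 fwd=0
After 14 (visit(L)): cur=L back=2 fwd=0

Answer: L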